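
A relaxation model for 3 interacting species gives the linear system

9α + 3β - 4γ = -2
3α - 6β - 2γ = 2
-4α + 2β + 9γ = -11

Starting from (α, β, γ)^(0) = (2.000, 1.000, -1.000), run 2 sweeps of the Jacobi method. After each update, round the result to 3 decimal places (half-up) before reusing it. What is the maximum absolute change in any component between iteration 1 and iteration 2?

1.648

Iteration 1:
  α = (-2 - (3)·1.000 - (-4)·-1.000) / (9) = -1.000
  β = (2 - (3)·2.000 - (-2)·-1.000) / (-6) = 1.000
  γ = (-11 - (-4)·2.000 - (2)·1.000) / (9) = -0.556
Iteration 2:
  α = (-2 - (3)·1.000 - (-4)·-0.556) / (9) = -0.803
  β = (2 - (3)·-1.000 - (-2)·-0.556) / (-6) = -0.648
  γ = (-11 - (-4)·-1.000 - (2)·1.000) / (9) = -1.889
Change: (0.197, -1.648, -1.333) → max |·| = 1.648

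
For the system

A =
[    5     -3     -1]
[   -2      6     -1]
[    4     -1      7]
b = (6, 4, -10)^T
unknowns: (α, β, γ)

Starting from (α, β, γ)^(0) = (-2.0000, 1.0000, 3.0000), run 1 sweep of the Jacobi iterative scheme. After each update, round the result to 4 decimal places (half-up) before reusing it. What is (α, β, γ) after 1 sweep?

(2.4000, 0.5000, -0.1429)

Iteration 1:
  α = (6 - (-3)·1.0000 - (-1)·3.0000) / (5) = 2.4000
  β = (4 - (-2)·-2.0000 - (-1)·3.0000) / (6) = 0.5000
  γ = (-10 - (4)·-2.0000 - (-1)·1.0000) / (7) = -0.1429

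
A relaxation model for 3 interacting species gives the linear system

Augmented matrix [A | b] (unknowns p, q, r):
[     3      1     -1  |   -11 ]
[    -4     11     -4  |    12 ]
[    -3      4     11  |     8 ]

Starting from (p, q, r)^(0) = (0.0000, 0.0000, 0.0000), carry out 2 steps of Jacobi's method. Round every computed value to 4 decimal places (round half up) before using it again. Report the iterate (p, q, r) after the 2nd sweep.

Iteration 1:
  p = (-11 - (1)·0.0000 - (-1)·0.0000) / (3) = -3.6667
  q = (12 - (-4)·0.0000 - (-4)·0.0000) / (11) = 1.0909
  r = (8 - (-3)·0.0000 - (4)·0.0000) / (11) = 0.7273
Iteration 2:
  p = (-11 - (1)·1.0909 - (-1)·0.7273) / (3) = -3.7879
  q = (12 - (-4)·-3.6667 - (-4)·0.7273) / (11) = 0.0220
  r = (8 - (-3)·-3.6667 - (4)·1.0909) / (11) = -0.6694

(-3.7879, 0.0220, -0.6694)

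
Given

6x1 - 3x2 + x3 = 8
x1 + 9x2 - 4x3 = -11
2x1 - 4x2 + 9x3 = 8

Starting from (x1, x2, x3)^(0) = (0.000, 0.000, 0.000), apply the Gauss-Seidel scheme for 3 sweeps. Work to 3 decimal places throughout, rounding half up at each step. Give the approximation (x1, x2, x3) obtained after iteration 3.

(0.655, -1.221, 0.201)

Iteration 1:
  x1 = (8 - (-3)·0.000 - (1)·0.000) / (6) = 1.333
  x2 = (-11 - (1)·1.333 - (-4)·0.000) / (9) = -1.370
  x3 = (8 - (2)·1.333 - (-4)·-1.370) / (9) = -0.016
Iteration 2:
  x1 = (8 - (-3)·-1.370 - (1)·-0.016) / (6) = 0.651
  x2 = (-11 - (1)·0.651 - (-4)·-0.016) / (9) = -1.302
  x3 = (8 - (2)·0.651 - (-4)·-1.302) / (9) = 0.166
Iteration 3:
  x1 = (8 - (-3)·-1.302 - (1)·0.166) / (6) = 0.655
  x2 = (-11 - (1)·0.655 - (-4)·0.166) / (9) = -1.221
  x3 = (8 - (2)·0.655 - (-4)·-1.221) / (9) = 0.201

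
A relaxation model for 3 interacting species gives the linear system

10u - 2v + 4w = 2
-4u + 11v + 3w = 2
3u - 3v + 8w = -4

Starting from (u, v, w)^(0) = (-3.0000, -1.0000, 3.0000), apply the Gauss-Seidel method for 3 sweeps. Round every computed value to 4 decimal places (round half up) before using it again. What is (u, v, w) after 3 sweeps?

(0.4433, 0.4590, -0.4941)

Iteration 1:
  u = (2 - (-2)·-1.0000 - (4)·3.0000) / (10) = -1.2000
  v = (2 - (-4)·-1.2000 - (3)·3.0000) / (11) = -1.0727
  w = (-4 - (3)·-1.2000 - (-3)·-1.0727) / (8) = -0.4523
Iteration 2:
  u = (2 - (-2)·-1.0727 - (4)·-0.4523) / (10) = 0.1664
  v = (2 - (-4)·0.1664 - (3)·-0.4523) / (11) = 0.3657
  w = (-4 - (3)·0.1664 - (-3)·0.3657) / (8) = -0.4253
Iteration 3:
  u = (2 - (-2)·0.3657 - (4)·-0.4253) / (10) = 0.4433
  v = (2 - (-4)·0.4433 - (3)·-0.4253) / (11) = 0.4590
  w = (-4 - (3)·0.4433 - (-3)·0.4590) / (8) = -0.4941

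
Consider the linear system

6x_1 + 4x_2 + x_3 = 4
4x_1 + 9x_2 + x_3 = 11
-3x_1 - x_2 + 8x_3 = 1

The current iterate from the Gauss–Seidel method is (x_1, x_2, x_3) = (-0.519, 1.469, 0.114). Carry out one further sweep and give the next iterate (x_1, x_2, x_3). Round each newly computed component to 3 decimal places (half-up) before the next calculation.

One sweep:
  x_1 = (4 - (4)·1.469 - (1)·0.114) / (6) = -0.332
  x_2 = (11 - (4)·-0.332 - (1)·0.114) / (9) = 1.357
  x_3 = (1 - (-3)·-0.332 - (-1)·1.357) / (8) = 0.170

(-0.332, 1.357, 0.170)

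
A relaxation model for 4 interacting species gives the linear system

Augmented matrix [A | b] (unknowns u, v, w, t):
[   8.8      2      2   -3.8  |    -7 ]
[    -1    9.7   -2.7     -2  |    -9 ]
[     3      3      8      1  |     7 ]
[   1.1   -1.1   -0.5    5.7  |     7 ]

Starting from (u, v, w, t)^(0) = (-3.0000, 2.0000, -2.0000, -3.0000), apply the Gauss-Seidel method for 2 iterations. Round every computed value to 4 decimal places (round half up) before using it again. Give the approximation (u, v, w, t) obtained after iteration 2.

Iteration 1:
  u = (-7 - (2)·2.0000 - (2)·-2.0000 - (-3.8)·-3.0000) / (8.8) = -2.0909
  v = (-9 - (-1)·-2.0909 - (-2.7)·-2.0000 - (-2)·-3.0000) / (9.7) = -2.3186
  w = (7 - (3)·-2.0909 - (3)·-2.3186 - (1)·-3.0000) / (8) = 2.9036
  t = (7 - (1.1)·-2.0909 - (-1.1)·-2.3186 - (-0.5)·2.9036) / (5.7) = 1.4388
Iteration 2:
  u = (-7 - (2)·-2.3186 - (2)·2.9036 - (-3.8)·1.4388) / (8.8) = -0.3071
  v = (-9 - (-1)·-0.3071 - (-2.7)·2.9036 - (-2)·1.4388) / (9.7) = 0.1454
  w = (7 - (3)·-0.3071 - (3)·0.1454 - (1)·1.4388) / (8) = 0.7558
  t = (7 - (1.1)·-0.3071 - (-1.1)·0.1454 - (-0.5)·0.7558) / (5.7) = 1.3817

(-0.3071, 0.1454, 0.7558, 1.3817)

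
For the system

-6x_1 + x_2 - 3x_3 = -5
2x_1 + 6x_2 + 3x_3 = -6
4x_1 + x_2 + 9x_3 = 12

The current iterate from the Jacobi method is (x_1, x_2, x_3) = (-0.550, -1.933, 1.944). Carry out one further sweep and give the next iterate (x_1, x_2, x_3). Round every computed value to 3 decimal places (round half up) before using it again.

(-0.461, -1.789, 1.793)

One sweep:
  x_1 = (-5 - (1)·-1.933 - (-3)·1.944) / (-6) = -0.461
  x_2 = (-6 - (2)·-0.550 - (3)·1.944) / (6) = -1.789
  x_3 = (12 - (4)·-0.550 - (1)·-1.933) / (9) = 1.793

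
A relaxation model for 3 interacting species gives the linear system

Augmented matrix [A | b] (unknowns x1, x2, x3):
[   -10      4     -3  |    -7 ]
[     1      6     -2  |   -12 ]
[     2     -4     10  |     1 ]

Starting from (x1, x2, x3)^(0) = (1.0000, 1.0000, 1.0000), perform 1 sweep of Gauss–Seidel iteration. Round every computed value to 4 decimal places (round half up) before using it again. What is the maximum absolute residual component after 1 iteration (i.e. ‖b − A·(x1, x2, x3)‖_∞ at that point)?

5.8600

Iteration 1:
  x1 = (-7 - (4)·1.0000 - (-3)·1.0000) / (-10) = 0.8000
  x2 = (-12 - (1)·0.8000 - (-2)·1.0000) / (6) = -1.8000
  x3 = (1 - (2)·0.8000 - (-4)·-1.8000) / (10) = -0.7800
Residual b − A·x = (5.8600, -3.5600, 0.0000); ∞-norm = 5.8600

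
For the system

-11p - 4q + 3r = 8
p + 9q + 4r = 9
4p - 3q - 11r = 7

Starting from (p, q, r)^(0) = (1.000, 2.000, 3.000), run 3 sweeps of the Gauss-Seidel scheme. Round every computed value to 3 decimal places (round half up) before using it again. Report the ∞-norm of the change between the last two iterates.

Iteration 1:
  p = (8 - (-4)·2.000 - (3)·3.000) / (-11) = -0.636
  q = (9 - (1)·-0.636 - (4)·3.000) / (9) = -0.263
  r = (7 - (4)·-0.636 - (-3)·-0.263) / (-11) = -0.796
Iteration 2:
  p = (8 - (-4)·-0.263 - (3)·-0.796) / (-11) = -0.849
  q = (9 - (1)·-0.849 - (4)·-0.796) / (9) = 1.448
  r = (7 - (4)·-0.849 - (-3)·1.448) / (-11) = -1.340
Iteration 3:
  p = (8 - (-4)·1.448 - (3)·-1.340) / (-11) = -1.619
  q = (9 - (1)·-1.619 - (4)·-1.340) / (9) = 1.775
  r = (7 - (4)·-1.619 - (-3)·1.775) / (-11) = -1.709
Change: (-0.770, 0.327, -0.369) → max |·| = 0.770

0.770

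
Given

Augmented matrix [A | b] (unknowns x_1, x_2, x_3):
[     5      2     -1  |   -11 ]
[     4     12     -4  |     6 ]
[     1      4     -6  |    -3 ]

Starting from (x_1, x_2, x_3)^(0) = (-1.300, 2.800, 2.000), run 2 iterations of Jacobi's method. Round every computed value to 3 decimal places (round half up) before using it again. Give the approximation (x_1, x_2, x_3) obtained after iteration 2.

Iteration 1:
  x_1 = (-11 - (2)·2.800 - (-1)·2.000) / (5) = -2.920
  x_2 = (6 - (4)·-1.300 - (-4)·2.000) / (12) = 1.600
  x_3 = (-3 - (1)·-1.300 - (4)·2.800) / (-6) = 2.150
Iteration 2:
  x_1 = (-11 - (2)·1.600 - (-1)·2.150) / (5) = -2.410
  x_2 = (6 - (4)·-2.920 - (-4)·2.150) / (12) = 2.190
  x_3 = (-3 - (1)·-2.920 - (4)·1.600) / (-6) = 1.080

(-2.410, 2.190, 1.080)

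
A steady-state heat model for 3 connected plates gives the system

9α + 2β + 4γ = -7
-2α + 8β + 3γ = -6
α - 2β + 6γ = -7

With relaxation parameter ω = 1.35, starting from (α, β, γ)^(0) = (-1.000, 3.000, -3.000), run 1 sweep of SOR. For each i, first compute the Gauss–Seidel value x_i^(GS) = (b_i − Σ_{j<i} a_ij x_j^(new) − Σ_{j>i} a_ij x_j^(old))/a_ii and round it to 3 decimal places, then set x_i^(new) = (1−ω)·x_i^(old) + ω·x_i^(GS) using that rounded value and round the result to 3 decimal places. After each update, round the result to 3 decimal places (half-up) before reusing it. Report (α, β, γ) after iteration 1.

Iteration 1:
  α: GS value = (-7 - (2)·3.000 - (4)·-3.000) / (9) = -0.111;  α ← (1−ω)·-1.000 + ω·-0.111 = 0.200
  β: GS value = (-6 - (-2)·0.200 - (3)·-3.000) / (8) = 0.425;  β ← (1−ω)·3.000 + ω·0.425 = -0.476
  γ: GS value = (-7 - (1)·0.200 - (-2)·-0.476) / (6) = -1.359;  γ ← (1−ω)·-3.000 + ω·-1.359 = -0.785

(0.200, -0.476, -0.785)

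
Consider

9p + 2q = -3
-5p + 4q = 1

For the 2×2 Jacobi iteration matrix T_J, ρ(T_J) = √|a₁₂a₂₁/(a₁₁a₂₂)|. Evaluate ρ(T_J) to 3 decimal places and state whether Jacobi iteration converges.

a₁₂a₂₁/(a₁₁a₂₂) = (2)·(-5) / ((9)·(4)) = -0.277778
ρ = √|-0.277778| = √0.277778 = 0.527
ρ < 1, so Jacobi converges

0.527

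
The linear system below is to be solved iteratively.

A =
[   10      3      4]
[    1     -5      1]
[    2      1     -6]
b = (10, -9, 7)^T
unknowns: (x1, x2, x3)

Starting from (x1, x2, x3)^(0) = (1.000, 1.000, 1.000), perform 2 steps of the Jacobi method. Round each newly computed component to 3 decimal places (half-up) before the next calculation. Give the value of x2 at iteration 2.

Iteration 1:
  x1 = (10 - (3)·1.000 - (4)·1.000) / (10) = 0.300
  x2 = (-9 - (1)·1.000 - (1)·1.000) / (-5) = 2.200
  x3 = (7 - (2)·1.000 - (1)·1.000) / (-6) = -0.667
Iteration 2:
  x1 = (10 - (3)·2.200 - (4)·-0.667) / (10) = 0.607
  x2 = (-9 - (1)·0.300 - (1)·-0.667) / (-5) = 1.727
  x3 = (7 - (2)·0.300 - (1)·2.200) / (-6) = -0.700

1.727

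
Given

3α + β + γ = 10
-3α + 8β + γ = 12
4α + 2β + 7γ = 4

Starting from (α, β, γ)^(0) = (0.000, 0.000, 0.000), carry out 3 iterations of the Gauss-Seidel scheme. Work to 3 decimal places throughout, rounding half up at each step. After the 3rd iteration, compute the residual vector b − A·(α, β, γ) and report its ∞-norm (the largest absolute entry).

0.058

Iteration 1:
  α = (10 - (1)·0.000 - (1)·0.000) / (3) = 3.333
  β = (12 - (-3)·3.333 - (1)·0.000) / (8) = 2.750
  γ = (4 - (4)·3.333 - (2)·2.750) / (7) = -2.119
Iteration 2:
  α = (10 - (1)·2.750 - (1)·-2.119) / (3) = 3.123
  β = (12 - (-3)·3.123 - (1)·-2.119) / (8) = 2.936
  γ = (4 - (4)·3.123 - (2)·2.936) / (7) = -2.052
Iteration 3:
  α = (10 - (1)·2.936 - (1)·-2.052) / (3) = 3.039
  β = (12 - (-3)·3.039 - (1)·-2.052) / (8) = 2.896
  γ = (4 - (4)·3.039 - (2)·2.896) / (7) = -1.993
Residual b − A·x = (-0.020, -0.058, 0.003); ∞-norm = 0.058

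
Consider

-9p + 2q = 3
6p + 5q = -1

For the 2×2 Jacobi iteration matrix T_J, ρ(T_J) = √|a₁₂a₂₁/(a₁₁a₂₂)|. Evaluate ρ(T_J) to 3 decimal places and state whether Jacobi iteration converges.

a₁₂a₂₁/(a₁₁a₂₂) = (2)·(6) / ((-9)·(5)) = -0.266667
ρ = √|-0.266667| = √0.266667 = 0.516
ρ < 1, so Jacobi converges

0.516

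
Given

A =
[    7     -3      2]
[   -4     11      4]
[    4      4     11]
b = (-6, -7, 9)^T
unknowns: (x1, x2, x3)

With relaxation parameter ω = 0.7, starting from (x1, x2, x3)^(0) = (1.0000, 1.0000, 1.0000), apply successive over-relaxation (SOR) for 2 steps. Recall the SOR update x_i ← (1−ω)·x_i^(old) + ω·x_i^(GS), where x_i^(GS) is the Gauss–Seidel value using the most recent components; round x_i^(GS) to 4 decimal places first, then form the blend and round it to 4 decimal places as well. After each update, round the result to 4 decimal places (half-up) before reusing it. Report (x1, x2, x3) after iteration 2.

(-1.0030, -1.1004, 1.4197)

Iteration 1:
  x1: GS value = (-6 - (-3)·1.0000 - (2)·1.0000) / (7) = -0.7143;  x1 ← (1−ω)·1.0000 + ω·-0.7143 = -0.2000
  x2: GS value = (-7 - (-4)·-0.2000 - (4)·1.0000) / (11) = -1.0727;  x2 ← (1−ω)·1.0000 + ω·-1.0727 = -0.4509
  x3: GS value = (9 - (4)·-0.2000 - (4)·-0.4509) / (11) = 1.0549;  x3 ← (1−ω)·1.0000 + ω·1.0549 = 1.0384
Iteration 2:
  x1: GS value = (-6 - (-3)·-0.4509 - (2)·1.0384) / (7) = -1.3471;  x1 ← (1−ω)·-0.2000 + ω·-1.3471 = -1.0030
  x2: GS value = (-7 - (-4)·-1.0030 - (4)·1.0384) / (11) = -1.3787;  x2 ← (1−ω)·-0.4509 + ω·-1.3787 = -1.1004
  x3: GS value = (9 - (4)·-1.0030 - (4)·-1.1004) / (11) = 1.5831;  x3 ← (1−ω)·1.0384 + ω·1.5831 = 1.4197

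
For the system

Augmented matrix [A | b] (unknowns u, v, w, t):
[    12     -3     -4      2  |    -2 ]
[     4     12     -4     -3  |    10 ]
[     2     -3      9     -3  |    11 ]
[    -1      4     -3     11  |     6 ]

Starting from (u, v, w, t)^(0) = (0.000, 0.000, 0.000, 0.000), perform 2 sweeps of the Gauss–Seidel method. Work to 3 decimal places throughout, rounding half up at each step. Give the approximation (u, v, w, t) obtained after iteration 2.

Iteration 1:
  u = (-2 - (-3)·0.000 - (-4)·0.000 - (2)·0.000) / (12) = -0.167
  v = (10 - (4)·-0.167 - (-4)·0.000 - (-3)·0.000) / (12) = 0.889
  w = (11 - (2)·-0.167 - (-3)·0.889 - (-3)·0.000) / (9) = 1.556
  t = (6 - (-1)·-0.167 - (4)·0.889 - (-3)·1.556) / (11) = 0.631
Iteration 2:
  u = (-2 - (-3)·0.889 - (-4)·1.556 - (2)·0.631) / (12) = 0.469
  v = (10 - (4)·0.469 - (-4)·1.556 - (-3)·0.631) / (12) = 1.353
  w = (11 - (2)·0.469 - (-3)·1.353 - (-3)·0.631) / (9) = 1.779
  t = (6 - (-1)·0.469 - (4)·1.353 - (-3)·1.779) / (11) = 0.581

(0.469, 1.353, 1.779, 0.581)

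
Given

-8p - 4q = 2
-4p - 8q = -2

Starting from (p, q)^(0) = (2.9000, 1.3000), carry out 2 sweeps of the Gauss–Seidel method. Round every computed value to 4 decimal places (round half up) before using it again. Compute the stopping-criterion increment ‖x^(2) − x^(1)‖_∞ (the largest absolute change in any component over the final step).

0.3000

Iteration 1:
  p = (2 - (-4)·1.3000) / (-8) = -0.9000
  q = (-2 - (-4)·-0.9000) / (-8) = 0.7000
Iteration 2:
  p = (2 - (-4)·0.7000) / (-8) = -0.6000
  q = (-2 - (-4)·-0.6000) / (-8) = 0.5500
Change: (0.3000, -0.1500) → max |·| = 0.3000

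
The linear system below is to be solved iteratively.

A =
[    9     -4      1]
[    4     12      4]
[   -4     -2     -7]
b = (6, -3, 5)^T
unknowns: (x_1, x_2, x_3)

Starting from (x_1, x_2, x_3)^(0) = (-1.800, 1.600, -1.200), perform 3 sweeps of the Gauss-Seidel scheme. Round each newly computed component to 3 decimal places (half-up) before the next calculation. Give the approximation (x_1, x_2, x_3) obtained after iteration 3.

Iteration 1:
  x_1 = (6 - (-4)·1.600 - (1)·-1.200) / (9) = 1.511
  x_2 = (-3 - (4)·1.511 - (4)·-1.200) / (12) = -0.354
  x_3 = (5 - (-4)·1.511 - (-2)·-0.354) / (-7) = -1.477
Iteration 2:
  x_1 = (6 - (-4)·-0.354 - (1)·-1.477) / (9) = 0.673
  x_2 = (-3 - (4)·0.673 - (4)·-1.477) / (12) = 0.018
  x_3 = (5 - (-4)·0.673 - (-2)·0.018) / (-7) = -1.104
Iteration 3:
  x_1 = (6 - (-4)·0.018 - (1)·-1.104) / (9) = 0.797
  x_2 = (-3 - (4)·0.797 - (4)·-1.104) / (12) = -0.148
  x_3 = (5 - (-4)·0.797 - (-2)·-0.148) / (-7) = -1.127

(0.797, -0.148, -1.127)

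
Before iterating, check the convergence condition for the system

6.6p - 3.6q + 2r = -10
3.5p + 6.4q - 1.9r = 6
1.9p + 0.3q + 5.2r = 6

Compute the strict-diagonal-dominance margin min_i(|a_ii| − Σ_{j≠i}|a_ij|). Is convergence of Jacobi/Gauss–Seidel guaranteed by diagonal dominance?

row 1: |6.6| − (3.6+2) = 1
row 2: |6.4| − (3.5+1.9) = 1
row 3: |5.2| − (1.9+0.3) = 3
minimum over rows = 1 → strictly diagonally dominant (convergence guaranteed)

1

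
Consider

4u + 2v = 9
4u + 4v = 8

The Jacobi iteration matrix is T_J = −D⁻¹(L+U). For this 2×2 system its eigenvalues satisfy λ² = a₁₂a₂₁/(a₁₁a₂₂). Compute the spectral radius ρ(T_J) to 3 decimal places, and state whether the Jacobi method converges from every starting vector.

0.707

a₁₂a₂₁/(a₁₁a₂₂) = (2)·(4) / ((4)·(4)) = 0.500000
ρ = √|0.500000| = √0.500000 = 0.707
ρ < 1, so Jacobi converges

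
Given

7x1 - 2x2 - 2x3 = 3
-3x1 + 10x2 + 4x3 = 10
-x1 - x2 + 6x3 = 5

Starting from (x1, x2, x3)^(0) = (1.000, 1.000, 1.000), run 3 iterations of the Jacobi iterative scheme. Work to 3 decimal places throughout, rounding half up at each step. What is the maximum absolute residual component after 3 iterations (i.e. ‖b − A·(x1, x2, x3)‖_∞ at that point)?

0.043

Iteration 1:
  x1 = (3 - (-2)·1.000 - (-2)·1.000) / (7) = 1.000
  x2 = (10 - (-3)·1.000 - (4)·1.000) / (10) = 0.900
  x3 = (5 - (-1)·1.000 - (-1)·1.000) / (6) = 1.167
Iteration 2:
  x1 = (3 - (-2)·0.900 - (-2)·1.167) / (7) = 1.019
  x2 = (10 - (-3)·1.000 - (4)·1.167) / (10) = 0.833
  x3 = (5 - (-1)·1.000 - (-1)·0.900) / (6) = 1.150
Iteration 3:
  x1 = (3 - (-2)·0.833 - (-2)·1.150) / (7) = 0.995
  x2 = (10 - (-3)·1.019 - (4)·1.150) / (10) = 0.846
  x3 = (5 - (-1)·1.019 - (-1)·0.833) / (6) = 1.142
Residual b − A·x = (0.011, -0.043, -0.011); ∞-norm = 0.043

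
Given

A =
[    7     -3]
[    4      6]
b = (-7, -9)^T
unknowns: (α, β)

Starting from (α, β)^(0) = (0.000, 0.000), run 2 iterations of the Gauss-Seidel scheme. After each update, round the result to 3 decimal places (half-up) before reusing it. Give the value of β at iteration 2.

Iteration 1:
  α = (-7 - (-3)·0.000) / (7) = -1.000
  β = (-9 - (4)·-1.000) / (6) = -0.833
Iteration 2:
  α = (-7 - (-3)·-0.833) / (7) = -1.357
  β = (-9 - (4)·-1.357) / (6) = -0.595

-0.595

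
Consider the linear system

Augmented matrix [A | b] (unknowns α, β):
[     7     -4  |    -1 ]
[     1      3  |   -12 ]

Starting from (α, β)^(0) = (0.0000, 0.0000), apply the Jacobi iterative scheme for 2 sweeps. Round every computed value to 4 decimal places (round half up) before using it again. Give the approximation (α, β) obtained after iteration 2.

(-2.4286, -3.9524)

Iteration 1:
  α = (-1 - (-4)·0.0000) / (7) = -0.1429
  β = (-12 - (1)·0.0000) / (3) = -4.0000
Iteration 2:
  α = (-1 - (-4)·-4.0000) / (7) = -2.4286
  β = (-12 - (1)·-0.1429) / (3) = -3.9524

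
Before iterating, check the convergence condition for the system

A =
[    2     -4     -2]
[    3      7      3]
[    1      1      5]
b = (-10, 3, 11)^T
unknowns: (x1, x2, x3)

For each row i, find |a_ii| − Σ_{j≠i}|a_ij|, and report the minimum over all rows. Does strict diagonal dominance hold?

row 1: |2| − (4+2) = -4
row 2: |7| − (3+3) = 1
row 3: |5| − (1+1) = 3
minimum over rows = -4 → not strictly diagonally dominant

-4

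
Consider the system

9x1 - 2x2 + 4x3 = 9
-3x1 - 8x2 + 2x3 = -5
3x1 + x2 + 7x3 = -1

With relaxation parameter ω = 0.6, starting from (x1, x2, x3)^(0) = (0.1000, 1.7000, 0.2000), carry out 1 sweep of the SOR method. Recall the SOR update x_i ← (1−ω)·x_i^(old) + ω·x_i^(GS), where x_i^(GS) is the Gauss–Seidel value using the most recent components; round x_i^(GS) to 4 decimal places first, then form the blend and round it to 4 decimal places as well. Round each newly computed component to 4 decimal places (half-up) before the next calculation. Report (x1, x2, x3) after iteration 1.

Iteration 1:
  x1: GS value = (9 - (-2)·1.7000 - (4)·0.2000) / (9) = 1.2889;  x1 ← (1−ω)·0.1000 + ω·1.2889 = 0.8133
  x2: GS value = (-5 - (-3)·0.8133 - (2)·0.2000) / (-8) = 0.3700;  x2 ← (1−ω)·1.7000 + ω·0.3700 = 0.9020
  x3: GS value = (-1 - (3)·0.8133 - (1)·0.9020) / (7) = -0.6203;  x3 ← (1−ω)·0.2000 + ω·-0.6203 = -0.2922

(0.8133, 0.9020, -0.2922)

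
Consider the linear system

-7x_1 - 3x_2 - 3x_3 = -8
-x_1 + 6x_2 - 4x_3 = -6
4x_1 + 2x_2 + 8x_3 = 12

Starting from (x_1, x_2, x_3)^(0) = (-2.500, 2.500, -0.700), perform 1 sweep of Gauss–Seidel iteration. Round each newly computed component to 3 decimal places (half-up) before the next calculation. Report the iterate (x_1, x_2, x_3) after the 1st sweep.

(0.371, -1.405, 1.666)

Iteration 1:
  x_1 = (-8 - (-3)·2.500 - (-3)·-0.700) / (-7) = 0.371
  x_2 = (-6 - (-1)·0.371 - (-4)·-0.700) / (6) = -1.405
  x_3 = (12 - (4)·0.371 - (2)·-1.405) / (8) = 1.666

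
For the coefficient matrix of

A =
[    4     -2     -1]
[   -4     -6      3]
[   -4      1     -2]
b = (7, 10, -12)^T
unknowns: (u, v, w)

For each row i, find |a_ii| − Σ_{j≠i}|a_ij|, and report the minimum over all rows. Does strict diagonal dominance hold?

-3

row 1: |4| − (2+1) = 1
row 2: |-6| − (4+3) = -1
row 3: |-2| − (4+1) = -3
minimum over rows = -3 → not strictly diagonally dominant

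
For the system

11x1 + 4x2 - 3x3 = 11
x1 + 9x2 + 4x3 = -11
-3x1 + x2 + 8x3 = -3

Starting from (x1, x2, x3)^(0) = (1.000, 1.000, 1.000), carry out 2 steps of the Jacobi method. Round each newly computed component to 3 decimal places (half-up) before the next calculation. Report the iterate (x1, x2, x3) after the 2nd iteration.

(1.612, -1.268, 0.188)

Iteration 1:
  x1 = (11 - (4)·1.000 - (-3)·1.000) / (11) = 0.909
  x2 = (-11 - (1)·1.000 - (4)·1.000) / (9) = -1.778
  x3 = (-3 - (-3)·1.000 - (1)·1.000) / (8) = -0.125
Iteration 2:
  x1 = (11 - (4)·-1.778 - (-3)·-0.125) / (11) = 1.612
  x2 = (-11 - (1)·0.909 - (4)·-0.125) / (9) = -1.268
  x3 = (-3 - (-3)·0.909 - (1)·-1.778) / (8) = 0.188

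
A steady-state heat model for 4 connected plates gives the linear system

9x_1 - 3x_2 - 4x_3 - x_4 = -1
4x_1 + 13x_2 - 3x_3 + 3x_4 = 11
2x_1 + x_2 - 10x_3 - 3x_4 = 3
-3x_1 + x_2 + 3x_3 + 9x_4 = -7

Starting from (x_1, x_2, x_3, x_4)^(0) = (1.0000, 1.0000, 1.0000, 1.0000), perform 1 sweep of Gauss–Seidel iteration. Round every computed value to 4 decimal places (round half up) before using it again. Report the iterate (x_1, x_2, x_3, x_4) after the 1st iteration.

Iteration 1:
  x_1 = (-1 - (-3)·1.0000 - (-4)·1.0000 - (-1)·1.0000) / (9) = 0.7778
  x_2 = (11 - (4)·0.7778 - (-3)·1.0000 - (3)·1.0000) / (13) = 0.6068
  x_3 = (3 - (2)·0.7778 - (1)·0.6068 - (-3)·1.0000) / (-10) = -0.3838
  x_4 = (-7 - (-3)·0.7778 - (1)·0.6068 - (3)·-0.3838) / (9) = -0.4580

(0.7778, 0.6068, -0.3838, -0.4580)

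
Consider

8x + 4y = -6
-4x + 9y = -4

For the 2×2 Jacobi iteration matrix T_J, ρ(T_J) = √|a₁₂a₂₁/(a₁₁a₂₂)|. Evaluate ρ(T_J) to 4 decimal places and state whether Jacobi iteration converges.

a₁₂a₂₁/(a₁₁a₂₂) = (4)·(-4) / ((8)·(9)) = -0.222222
ρ = √|-0.222222| = √0.222222 = 0.4714
ρ < 1, so Jacobi converges

0.4714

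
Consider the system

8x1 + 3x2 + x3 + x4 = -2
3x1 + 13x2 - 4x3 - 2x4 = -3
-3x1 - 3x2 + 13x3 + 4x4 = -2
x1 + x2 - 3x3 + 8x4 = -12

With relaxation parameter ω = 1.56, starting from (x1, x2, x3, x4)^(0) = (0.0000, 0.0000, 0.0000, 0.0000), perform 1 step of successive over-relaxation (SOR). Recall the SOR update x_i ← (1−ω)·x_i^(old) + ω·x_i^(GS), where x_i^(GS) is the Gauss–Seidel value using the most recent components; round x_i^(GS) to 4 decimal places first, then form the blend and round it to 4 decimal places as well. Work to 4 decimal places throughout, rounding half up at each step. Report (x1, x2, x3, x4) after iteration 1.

Iteration 1:
  x1: GS value = (-2 - (3)·0.0000 - (1)·0.0000 - (1)·0.0000) / (8) = -0.2500;  x1 ← (1−ω)·0.0000 + ω·-0.2500 = -0.3900
  x2: GS value = (-3 - (3)·-0.3900 - (-4)·0.0000 - (-2)·0.0000) / (13) = -0.1408;  x2 ← (1−ω)·0.0000 + ω·-0.1408 = -0.2196
  x3: GS value = (-2 - (-3)·-0.3900 - (-3)·-0.2196 - (4)·0.0000) / (13) = -0.2945;  x3 ← (1−ω)·0.0000 + ω·-0.2945 = -0.4594
  x4: GS value = (-12 - (1)·-0.3900 - (1)·-0.2196 - (-3)·-0.4594) / (8) = -1.5961;  x4 ← (1−ω)·0.0000 + ω·-1.5961 = -2.4899

(-0.3900, -0.2196, -0.4594, -2.4899)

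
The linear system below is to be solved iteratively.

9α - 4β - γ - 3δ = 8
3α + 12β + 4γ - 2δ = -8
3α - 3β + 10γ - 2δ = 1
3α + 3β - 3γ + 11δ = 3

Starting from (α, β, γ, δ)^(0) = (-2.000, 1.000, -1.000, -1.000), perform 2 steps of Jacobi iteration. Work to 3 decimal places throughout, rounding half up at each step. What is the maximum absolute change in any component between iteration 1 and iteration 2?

1.110

Iteration 1:
  α = (8 - (-4)·1.000 - (-1)·-1.000 - (-3)·-1.000) / (9) = 0.889
  β = (-8 - (3)·-2.000 - (4)·-1.000 - (-2)·-1.000) / (12) = 0.000
  γ = (1 - (3)·-2.000 - (-3)·1.000 - (-2)·-1.000) / (10) = 0.800
  δ = (3 - (3)·-2.000 - (3)·1.000 - (-3)·-1.000) / (11) = 0.273
Iteration 2:
  α = (8 - (-4)·0.000 - (-1)·0.800 - (-3)·0.273) / (9) = 1.069
  β = (-8 - (3)·0.889 - (4)·0.800 - (-2)·0.273) / (12) = -1.110
  γ = (1 - (3)·0.889 - (-3)·0.000 - (-2)·0.273) / (10) = -0.112
  δ = (3 - (3)·0.889 - (3)·0.000 - (-3)·0.800) / (11) = 0.248
Change: (0.180, -1.110, -0.912, -0.025) → max |·| = 1.110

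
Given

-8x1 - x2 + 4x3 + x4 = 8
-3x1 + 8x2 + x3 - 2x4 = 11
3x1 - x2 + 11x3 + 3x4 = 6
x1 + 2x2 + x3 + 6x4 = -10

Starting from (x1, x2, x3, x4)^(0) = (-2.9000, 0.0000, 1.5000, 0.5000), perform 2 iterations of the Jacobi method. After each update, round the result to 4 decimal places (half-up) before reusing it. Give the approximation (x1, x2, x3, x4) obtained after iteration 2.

Iteration 1:
  x1 = (8 - (-1)·0.0000 - (4)·1.5000 - (1)·0.5000) / (-8) = -0.1875
  x2 = (11 - (-3)·-2.9000 - (1)·1.5000 - (-2)·0.5000) / (8) = 0.2250
  x3 = (6 - (3)·-2.9000 - (-1)·0.0000 - (3)·0.5000) / (11) = 1.2000
  x4 = (-10 - (1)·-2.9000 - (2)·0.0000 - (1)·1.5000) / (6) = -1.4333
Iteration 2:
  x1 = (8 - (-1)·0.2250 - (4)·1.2000 - (1)·-1.4333) / (-8) = -0.6073
  x2 = (11 - (-3)·-0.1875 - (1)·1.2000 - (-2)·-1.4333) / (8) = 0.7964
  x3 = (6 - (3)·-0.1875 - (-1)·0.2250 - (3)·-1.4333) / (11) = 1.0079
  x4 = (-10 - (1)·-0.1875 - (2)·0.2250 - (1)·1.2000) / (6) = -1.9104

(-0.6073, 0.7964, 1.0079, -1.9104)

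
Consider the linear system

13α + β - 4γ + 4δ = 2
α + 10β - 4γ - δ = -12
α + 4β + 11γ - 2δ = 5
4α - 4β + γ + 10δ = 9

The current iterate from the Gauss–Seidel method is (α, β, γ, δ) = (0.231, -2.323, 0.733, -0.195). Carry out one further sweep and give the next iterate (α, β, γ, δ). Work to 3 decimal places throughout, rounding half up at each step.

One sweep:
  α = (2 - (1)·-2.323 - (-4)·0.733 - (4)·-0.195) / (13) = 0.618
  β = (-12 - (1)·0.618 - (-4)·0.733 - (-1)·-0.195) / (10) = -0.988
  γ = (5 - (1)·0.618 - (4)·-0.988 - (-2)·-0.195) / (11) = 0.722
  δ = (9 - (4)·0.618 - (-4)·-0.988 - (1)·0.722) / (10) = 0.185

(0.618, -0.988, 0.722, 0.185)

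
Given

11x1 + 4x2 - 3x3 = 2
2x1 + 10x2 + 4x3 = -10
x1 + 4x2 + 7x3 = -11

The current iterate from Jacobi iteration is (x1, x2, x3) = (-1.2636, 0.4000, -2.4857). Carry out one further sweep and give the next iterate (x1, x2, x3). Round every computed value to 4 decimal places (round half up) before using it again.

One sweep:
  x1 = (2 - (4)·0.4000 - (-3)·-2.4857) / (11) = -0.6416
  x2 = (-10 - (2)·-1.2636 - (4)·-2.4857) / (10) = 0.2470
  x3 = (-11 - (1)·-1.2636 - (4)·0.4000) / (7) = -1.6195

(-0.6416, 0.2470, -1.6195)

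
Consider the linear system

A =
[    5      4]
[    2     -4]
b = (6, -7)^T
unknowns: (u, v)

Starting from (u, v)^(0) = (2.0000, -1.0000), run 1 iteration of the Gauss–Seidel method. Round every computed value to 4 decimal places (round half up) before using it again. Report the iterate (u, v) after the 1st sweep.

Iteration 1:
  u = (6 - (4)·-1.0000) / (5) = 2.0000
  v = (-7 - (2)·2.0000) / (-4) = 2.7500

(2.0000, 2.7500)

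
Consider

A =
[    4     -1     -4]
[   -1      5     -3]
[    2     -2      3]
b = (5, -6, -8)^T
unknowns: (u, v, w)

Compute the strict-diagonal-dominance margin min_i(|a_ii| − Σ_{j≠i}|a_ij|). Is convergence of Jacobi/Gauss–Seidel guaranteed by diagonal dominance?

row 1: |4| − (1+4) = -1
row 2: |5| − (1+3) = 1
row 3: |3| − (2+2) = -1
minimum over rows = -1 → not strictly diagonally dominant

-1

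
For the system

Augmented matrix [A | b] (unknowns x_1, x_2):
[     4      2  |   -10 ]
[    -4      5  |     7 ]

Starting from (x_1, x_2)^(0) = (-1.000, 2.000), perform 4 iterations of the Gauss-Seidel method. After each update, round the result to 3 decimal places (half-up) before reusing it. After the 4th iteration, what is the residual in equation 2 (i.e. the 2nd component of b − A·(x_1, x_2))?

Iteration 1:
  x_1 = (-10 - (2)·2.000) / (4) = -3.500
  x_2 = (7 - (-4)·-3.500) / (5) = -1.400
Iteration 2:
  x_1 = (-10 - (2)·-1.400) / (4) = -1.800
  x_2 = (7 - (-4)·-1.800) / (5) = -0.040
Iteration 3:
  x_1 = (-10 - (2)·-0.040) / (4) = -2.480
  x_2 = (7 - (-4)·-2.480) / (5) = -0.584
Iteration 4:
  x_1 = (-10 - (2)·-0.584) / (4) = -2.208
  x_2 = (7 - (-4)·-2.208) / (5) = -0.366
Residual b − A·x = (-0.436, -0.002)

-0.002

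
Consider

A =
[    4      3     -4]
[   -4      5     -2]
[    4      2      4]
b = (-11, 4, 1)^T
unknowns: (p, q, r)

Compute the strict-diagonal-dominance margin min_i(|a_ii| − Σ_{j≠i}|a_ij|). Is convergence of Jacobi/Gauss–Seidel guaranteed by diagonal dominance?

row 1: |4| − (3+4) = -3
row 2: |5| − (4+2) = -1
row 3: |4| − (4+2) = -2
minimum over rows = -3 → not strictly diagonally dominant

-3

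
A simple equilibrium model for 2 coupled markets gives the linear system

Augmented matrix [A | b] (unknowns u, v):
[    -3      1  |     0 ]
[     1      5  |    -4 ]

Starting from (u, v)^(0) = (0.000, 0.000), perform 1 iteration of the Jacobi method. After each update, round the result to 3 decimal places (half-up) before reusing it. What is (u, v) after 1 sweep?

Iteration 1:
  u = (0 - (1)·0.000) / (-3) = 0.000
  v = (-4 - (1)·0.000) / (5) = -0.800

(0.000, -0.800)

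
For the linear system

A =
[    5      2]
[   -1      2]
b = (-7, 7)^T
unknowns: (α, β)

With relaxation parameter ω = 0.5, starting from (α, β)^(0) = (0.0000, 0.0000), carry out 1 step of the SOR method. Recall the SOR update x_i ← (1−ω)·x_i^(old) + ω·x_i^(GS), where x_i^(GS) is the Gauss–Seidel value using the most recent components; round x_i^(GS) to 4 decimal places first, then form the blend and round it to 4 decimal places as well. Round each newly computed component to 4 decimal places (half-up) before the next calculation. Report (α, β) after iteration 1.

Iteration 1:
  α: GS value = (-7 - (2)·0.0000) / (5) = -1.4000;  α ← (1−ω)·0.0000 + ω·-1.4000 = -0.7000
  β: GS value = (7 - (-1)·-0.7000) / (2) = 3.1500;  β ← (1−ω)·0.0000 + ω·3.1500 = 1.5750

(-0.7000, 1.5750)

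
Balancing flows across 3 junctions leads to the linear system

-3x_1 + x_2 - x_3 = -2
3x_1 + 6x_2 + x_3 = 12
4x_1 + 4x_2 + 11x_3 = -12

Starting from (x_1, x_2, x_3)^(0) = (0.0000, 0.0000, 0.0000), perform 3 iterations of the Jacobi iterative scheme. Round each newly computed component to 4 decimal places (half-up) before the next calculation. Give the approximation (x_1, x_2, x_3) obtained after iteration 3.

(1.9697, 1.4949, -2.3802)

Iteration 1:
  x_1 = (-2 - (1)·0.0000 - (-1)·0.0000) / (-3) = 0.6667
  x_2 = (12 - (3)·0.0000 - (1)·0.0000) / (6) = 2.0000
  x_3 = (-12 - (4)·0.0000 - (4)·0.0000) / (11) = -1.0909
Iteration 2:
  x_1 = (-2 - (1)·2.0000 - (-1)·-1.0909) / (-3) = 1.6970
  x_2 = (12 - (3)·0.6667 - (1)·-1.0909) / (6) = 1.8485
  x_3 = (-12 - (4)·0.6667 - (4)·2.0000) / (11) = -2.0606
Iteration 3:
  x_1 = (-2 - (1)·1.8485 - (-1)·-2.0606) / (-3) = 1.9697
  x_2 = (12 - (3)·1.6970 - (1)·-2.0606) / (6) = 1.4949
  x_3 = (-12 - (4)·1.6970 - (4)·1.8485) / (11) = -2.3802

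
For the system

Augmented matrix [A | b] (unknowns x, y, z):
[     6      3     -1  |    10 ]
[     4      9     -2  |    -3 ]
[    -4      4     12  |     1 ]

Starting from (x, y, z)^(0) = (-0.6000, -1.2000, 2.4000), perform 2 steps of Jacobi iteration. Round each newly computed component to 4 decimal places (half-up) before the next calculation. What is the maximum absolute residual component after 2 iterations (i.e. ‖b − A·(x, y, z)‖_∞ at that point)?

6.3005

Iteration 1:
  x = (10 - (3)·-1.2000 - (-1)·2.4000) / (6) = 2.6667
  y = (-3 - (4)·-0.6000 - (-2)·2.4000) / (9) = 0.4667
  z = (1 - (-4)·-0.6000 - (4)·-1.2000) / (12) = 0.2833
Iteration 2:
  x = (10 - (3)·0.4667 - (-1)·0.2833) / (6) = 1.4805
  y = (-3 - (4)·2.6667 - (-2)·0.2833) / (9) = -1.4556
  z = (1 - (-4)·2.6667 - (4)·0.4667) / (12) = 0.8167
Residual b − A·x = (6.3005, 5.8118, 2.9440); ∞-norm = 6.3005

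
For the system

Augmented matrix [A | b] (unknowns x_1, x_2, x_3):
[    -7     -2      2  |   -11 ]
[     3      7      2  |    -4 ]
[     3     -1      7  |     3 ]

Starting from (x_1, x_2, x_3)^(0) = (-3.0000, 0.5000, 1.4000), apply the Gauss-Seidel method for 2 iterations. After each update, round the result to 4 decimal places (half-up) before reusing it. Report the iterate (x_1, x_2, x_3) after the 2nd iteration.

(1.8998, -1.2125, -0.5588)

Iteration 1:
  x_1 = (-11 - (-2)·0.5000 - (2)·1.4000) / (-7) = 1.8286
  x_2 = (-4 - (3)·1.8286 - (2)·1.4000) / (7) = -1.7551
  x_3 = (3 - (3)·1.8286 - (-1)·-1.7551) / (7) = -0.6058
Iteration 2:
  x_1 = (-11 - (-2)·-1.7551 - (2)·-0.6058) / (-7) = 1.8998
  x_2 = (-4 - (3)·1.8998 - (2)·-0.6058) / (7) = -1.2125
  x_3 = (3 - (3)·1.8998 - (-1)·-1.2125) / (7) = -0.5588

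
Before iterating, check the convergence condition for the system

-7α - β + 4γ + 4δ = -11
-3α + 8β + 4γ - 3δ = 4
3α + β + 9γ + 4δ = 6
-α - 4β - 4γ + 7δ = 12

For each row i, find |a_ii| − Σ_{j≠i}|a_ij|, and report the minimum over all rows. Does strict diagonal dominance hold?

row 1: |-7| − (1+4+4) = -2
row 2: |8| − (3+4+3) = -2
row 3: |9| − (3+1+4) = 1
row 4: |7| − (1+4+4) = -2
minimum over rows = -2 → not strictly diagonally dominant

-2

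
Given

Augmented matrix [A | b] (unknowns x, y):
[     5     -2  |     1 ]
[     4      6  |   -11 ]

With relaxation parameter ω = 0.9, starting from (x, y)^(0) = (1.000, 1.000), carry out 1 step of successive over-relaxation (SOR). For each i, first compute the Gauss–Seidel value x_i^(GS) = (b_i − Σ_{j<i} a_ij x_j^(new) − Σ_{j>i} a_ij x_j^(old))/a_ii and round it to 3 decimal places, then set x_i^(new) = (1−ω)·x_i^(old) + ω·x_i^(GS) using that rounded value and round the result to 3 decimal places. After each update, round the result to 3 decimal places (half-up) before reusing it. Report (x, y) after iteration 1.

Iteration 1:
  x: GS value = (1 - (-2)·1.000) / (5) = 0.600;  x ← (1−ω)·1.000 + ω·0.600 = 0.640
  y: GS value = (-11 - (4)·0.640) / (6) = -2.260;  y ← (1−ω)·1.000 + ω·-2.260 = -1.934

(0.640, -1.934)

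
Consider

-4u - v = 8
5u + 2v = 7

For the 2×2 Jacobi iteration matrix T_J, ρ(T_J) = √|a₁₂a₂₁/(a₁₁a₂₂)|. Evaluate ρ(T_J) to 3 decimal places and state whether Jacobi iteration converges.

0.791

a₁₂a₂₁/(a₁₁a₂₂) = (-1)·(5) / ((-4)·(2)) = 0.625000
ρ = √|0.625000| = √0.625000 = 0.791
ρ < 1, so Jacobi converges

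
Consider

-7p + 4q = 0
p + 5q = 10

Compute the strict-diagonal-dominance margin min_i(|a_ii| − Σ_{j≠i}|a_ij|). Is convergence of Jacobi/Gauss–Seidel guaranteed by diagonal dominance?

row 1: |-7| − (4) = 3
row 2: |5| − (1) = 4
minimum over rows = 3 → strictly diagonally dominant (convergence guaranteed)

3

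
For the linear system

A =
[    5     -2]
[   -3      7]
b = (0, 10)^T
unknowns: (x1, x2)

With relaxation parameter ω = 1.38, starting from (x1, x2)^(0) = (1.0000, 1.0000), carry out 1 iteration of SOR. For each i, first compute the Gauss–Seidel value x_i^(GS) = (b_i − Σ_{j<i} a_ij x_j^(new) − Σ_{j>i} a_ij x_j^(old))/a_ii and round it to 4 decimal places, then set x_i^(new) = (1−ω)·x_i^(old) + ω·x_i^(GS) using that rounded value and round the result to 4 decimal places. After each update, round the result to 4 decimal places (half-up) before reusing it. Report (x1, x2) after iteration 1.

Iteration 1:
  x1: GS value = (0 - (-2)·1.0000) / (5) = 0.4000;  x1 ← (1−ω)·1.0000 + ω·0.4000 = 0.1720
  x2: GS value = (10 - (-3)·0.1720) / (7) = 1.5023;  x2 ← (1−ω)·1.0000 + ω·1.5023 = 1.6932

(0.1720, 1.6932)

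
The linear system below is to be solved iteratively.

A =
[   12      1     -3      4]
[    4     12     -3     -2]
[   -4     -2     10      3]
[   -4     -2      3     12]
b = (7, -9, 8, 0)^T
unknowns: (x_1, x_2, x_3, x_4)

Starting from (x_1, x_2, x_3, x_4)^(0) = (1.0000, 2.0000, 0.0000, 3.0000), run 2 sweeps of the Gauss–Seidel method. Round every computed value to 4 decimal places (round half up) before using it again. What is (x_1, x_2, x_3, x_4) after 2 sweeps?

(0.5411, -1.0361, 0.8445, -0.2034)

Iteration 1:
  x_1 = (7 - (1)·2.0000 - (-3)·0.0000 - (4)·3.0000) / (12) = -0.5833
  x_2 = (-9 - (4)·-0.5833 - (-3)·0.0000 - (-2)·3.0000) / (12) = -0.0556
  x_3 = (8 - (-4)·-0.5833 - (-2)·-0.0556 - (3)·3.0000) / (10) = -0.3444
  x_4 = (0 - (-4)·-0.5833 - (-2)·-0.0556 - (3)·-0.3444) / (12) = -0.1176
Iteration 2:
  x_1 = (7 - (1)·-0.0556 - (-3)·-0.3444 - (4)·-0.1176) / (12) = 0.5411
  x_2 = (-9 - (4)·0.5411 - (-3)·-0.3444 - (-2)·-0.1176) / (12) = -1.0361
  x_3 = (8 - (-4)·0.5411 - (-2)·-1.0361 - (3)·-0.1176) / (10) = 0.8445
  x_4 = (0 - (-4)·0.5411 - (-2)·-1.0361 - (3)·0.8445) / (12) = -0.2034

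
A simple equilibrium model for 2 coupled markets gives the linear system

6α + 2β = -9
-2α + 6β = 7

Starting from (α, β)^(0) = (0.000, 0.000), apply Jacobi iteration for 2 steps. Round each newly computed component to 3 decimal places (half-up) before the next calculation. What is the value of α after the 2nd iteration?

-1.889

Iteration 1:
  α = (-9 - (2)·0.000) / (6) = -1.500
  β = (7 - (-2)·0.000) / (6) = 1.167
Iteration 2:
  α = (-9 - (2)·1.167) / (6) = -1.889
  β = (7 - (-2)·-1.500) / (6) = 0.667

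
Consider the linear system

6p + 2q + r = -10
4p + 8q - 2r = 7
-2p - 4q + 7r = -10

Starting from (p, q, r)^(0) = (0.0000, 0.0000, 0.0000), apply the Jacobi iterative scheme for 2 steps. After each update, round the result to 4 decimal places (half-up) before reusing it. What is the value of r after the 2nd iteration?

Iteration 1:
  p = (-10 - (2)·0.0000 - (1)·0.0000) / (6) = -1.6667
  q = (7 - (4)·0.0000 - (-2)·0.0000) / (8) = 0.8750
  r = (-10 - (-2)·0.0000 - (-4)·0.0000) / (7) = -1.4286
Iteration 2:
  p = (-10 - (2)·0.8750 - (1)·-1.4286) / (6) = -1.7202
  q = (7 - (4)·-1.6667 - (-2)·-1.4286) / (8) = 1.3512
  r = (-10 - (-2)·-1.6667 - (-4)·0.8750) / (7) = -1.4048

-1.4048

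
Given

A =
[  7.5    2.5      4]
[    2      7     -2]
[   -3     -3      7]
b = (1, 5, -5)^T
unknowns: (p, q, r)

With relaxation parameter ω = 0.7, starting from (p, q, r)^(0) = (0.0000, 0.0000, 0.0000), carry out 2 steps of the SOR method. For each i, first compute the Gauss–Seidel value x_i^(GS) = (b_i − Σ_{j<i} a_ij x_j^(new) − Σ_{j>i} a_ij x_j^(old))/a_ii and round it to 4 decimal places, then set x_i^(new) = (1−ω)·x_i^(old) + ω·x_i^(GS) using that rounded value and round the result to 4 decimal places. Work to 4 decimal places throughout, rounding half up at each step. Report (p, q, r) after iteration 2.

(0.1313, 0.5526, -0.3931)

Iteration 1:
  p: GS value = (1 - (2.5)·0.0000 - (4)·0.0000) / (7.5) = 0.1333;  p ← (1−ω)·0.0000 + ω·0.1333 = 0.0933
  q: GS value = (5 - (2)·0.0933 - (-2)·0.0000) / (7) = 0.6876;  q ← (1−ω)·0.0000 + ω·0.6876 = 0.4813
  r: GS value = (-5 - (-3)·0.0933 - (-3)·0.4813) / (7) = -0.4680;  r ← (1−ω)·0.0000 + ω·-0.4680 = -0.3276
Iteration 2:
  p: GS value = (1 - (2.5)·0.4813 - (4)·-0.3276) / (7.5) = 0.1476;  p ← (1−ω)·0.0933 + ω·0.1476 = 0.1313
  q: GS value = (5 - (2)·0.1313 - (-2)·-0.3276) / (7) = 0.5832;  q ← (1−ω)·0.4813 + ω·0.5832 = 0.5526
  r: GS value = (-5 - (-3)·0.1313 - (-3)·0.5526) / (7) = -0.4212;  r ← (1−ω)·-0.3276 + ω·-0.4212 = -0.3931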